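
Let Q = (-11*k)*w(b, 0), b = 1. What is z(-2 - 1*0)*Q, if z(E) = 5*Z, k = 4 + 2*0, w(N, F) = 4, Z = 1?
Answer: -880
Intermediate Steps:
k = 4 (k = 4 + 0 = 4)
z(E) = 5 (z(E) = 5*1 = 5)
Q = -176 (Q = -11*4*4 = -44*4 = -176)
z(-2 - 1*0)*Q = 5*(-176) = -880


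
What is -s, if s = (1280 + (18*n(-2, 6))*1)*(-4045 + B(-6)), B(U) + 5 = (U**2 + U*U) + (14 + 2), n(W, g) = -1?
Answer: 5000044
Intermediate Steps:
B(U) = 11 + 2*U**2 (B(U) = -5 + ((U**2 + U*U) + (14 + 2)) = -5 + ((U**2 + U**2) + 16) = -5 + (2*U**2 + 16) = -5 + (16 + 2*U**2) = 11 + 2*U**2)
s = -5000044 (s = (1280 + (18*(-1))*1)*(-4045 + (11 + 2*(-6)**2)) = (1280 - 18*1)*(-4045 + (11 + 2*36)) = (1280 - 18)*(-4045 + (11 + 72)) = 1262*(-4045 + 83) = 1262*(-3962) = -5000044)
-s = -1*(-5000044) = 5000044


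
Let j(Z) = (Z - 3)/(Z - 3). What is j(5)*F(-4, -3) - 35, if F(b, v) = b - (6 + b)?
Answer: -41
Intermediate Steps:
F(b, v) = -6 (F(b, v) = b + (-6 - b) = -6)
j(Z) = 1 (j(Z) = (-3 + Z)/(-3 + Z) = 1)
j(5)*F(-4, -3) - 35 = 1*(-6) - 35 = -6 - 35 = -41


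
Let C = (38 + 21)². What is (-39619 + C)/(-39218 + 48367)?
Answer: -36138/9149 ≈ -3.9499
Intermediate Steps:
C = 3481 (C = 59² = 3481)
(-39619 + C)/(-39218 + 48367) = (-39619 + 3481)/(-39218 + 48367) = -36138/9149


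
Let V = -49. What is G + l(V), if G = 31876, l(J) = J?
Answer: 31827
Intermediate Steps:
G + l(V) = 31876 - 49 = 31827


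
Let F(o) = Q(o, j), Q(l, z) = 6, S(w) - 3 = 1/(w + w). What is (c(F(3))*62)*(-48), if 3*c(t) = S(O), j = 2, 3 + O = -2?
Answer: -14384/5 ≈ -2876.8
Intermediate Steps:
O = -5 (O = -3 - 2 = -5)
S(w) = 3 + 1/(2*w) (S(w) = 3 + 1/(w + w) = 3 + 1/(2*w))
F(o) = 6
c(t) = 29/30 (c(t) = (3 + (1/2)/(-5))/3 = (3 + (1/2)*(-1/5))/3 = (3 - 1/10)/3 = (1/3)*(29/10) = 29/30)
(c(F(3))*62)*(-48) = ((29/30)*62)*(-48) = (899/15)*(-48) = -14384/5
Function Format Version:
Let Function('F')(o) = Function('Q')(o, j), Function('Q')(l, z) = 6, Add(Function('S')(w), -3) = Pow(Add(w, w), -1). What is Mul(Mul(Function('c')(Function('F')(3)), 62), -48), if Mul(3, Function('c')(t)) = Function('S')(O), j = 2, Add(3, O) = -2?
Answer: Rational(-14384, 5) ≈ -2876.8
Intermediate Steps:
O = -5 (O = Add(-3, -2) = -5)
Function('S')(w) = Add(3, Mul(Rational(1, 2), Pow(w, -1))) (Function('S')(w) = Add(3, Pow(Add(w, w), -1)) = Add(3, Pow(Mul(2, w), -1)) = Add(3, Mul(Rational(1, 2), Pow(w, -1))))
Function('F')(o) = 6
Function('c')(t) = Rational(29, 30) (Function('c')(t) = Mul(Rational(1, 3), Add(3, Mul(Rational(1, 2), Pow(-5, -1)))) = Mul(Rational(1, 3), Add(3, Mul(Rational(1, 2), Rational(-1, 5)))) = Mul(Rational(1, 3), Add(3, Rational(-1, 10))) = Mul(Rational(1, 3), Rational(29, 10)) = Rational(29, 30))
Mul(Mul(Function('c')(Function('F')(3)), 62), -48) = Mul(Mul(Rational(29, 30), 62), -48) = Mul(Rational(899, 15), -48) = Rational(-14384, 5)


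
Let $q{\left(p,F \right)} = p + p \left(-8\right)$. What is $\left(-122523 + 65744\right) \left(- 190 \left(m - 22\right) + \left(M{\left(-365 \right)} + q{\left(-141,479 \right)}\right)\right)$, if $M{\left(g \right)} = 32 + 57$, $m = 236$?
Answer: $2247539936$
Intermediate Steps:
$q{\left(p,F \right)} = - 7 p$ ($q{\left(p,F \right)} = p - 8 p = - 7 p$)
$M{\left(g \right)} = 89$
$\left(-122523 + 65744\right) \left(- 190 \left(m - 22\right) + \left(M{\left(-365 \right)} + q{\left(-141,479 \right)}\right)\right) = \left(-122523 + 65744\right) \left(- 190 \left(236 - 22\right) + \left(89 - -987\right)\right) = - 56779 \left(\left(-190\right) 214 + \left(89 + 987\right)\right) = - 56779 \left(-40660 + 1076\right) = \left(-56779\right) \left(-39584\right) = 2247539936$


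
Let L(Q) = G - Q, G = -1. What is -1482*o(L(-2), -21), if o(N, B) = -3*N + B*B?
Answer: -649116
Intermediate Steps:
L(Q) = -1 - Q
o(N, B) = B**2 - 3*N (o(N, B) = -3*N + B**2 = B**2 - 3*N)
-1482*o(L(-2), -21) = -1482*((-21)**2 - 3*(-1 - 1*(-2))) = -1482*(441 - 3*(-1 + 2)) = -1482*(441 - 3*1) = -1482*(441 - 3) = -1482*438 = -649116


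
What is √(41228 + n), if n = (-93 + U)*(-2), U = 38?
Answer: √41338 ≈ 203.32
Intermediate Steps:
n = 110 (n = (-93 + 38)*(-2) = -55*(-2) = 110)
√(41228 + n) = √(41228 + 110) = √41338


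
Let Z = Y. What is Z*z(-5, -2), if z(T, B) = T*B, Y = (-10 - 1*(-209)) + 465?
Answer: 6640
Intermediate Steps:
Y = 664 (Y = (-10 + 209) + 465 = 199 + 465 = 664)
z(T, B) = B*T
Z = 664
Z*z(-5, -2) = 664*(-2*(-5)) = 664*10 = 6640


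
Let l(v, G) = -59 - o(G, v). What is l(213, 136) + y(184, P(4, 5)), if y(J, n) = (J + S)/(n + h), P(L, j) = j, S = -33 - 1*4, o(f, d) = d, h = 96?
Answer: -27325/101 ≈ -270.54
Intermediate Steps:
S = -37 (S = -33 - 4 = -37)
l(v, G) = -59 - v
y(J, n) = (-37 + J)/(96 + n) (y(J, n) = (J - 37)/(n + 96) = (-37 + J)/(96 + n))
l(213, 136) + y(184, P(4, 5)) = (-59 - 1*213) + (-37 + 184)/(96 + 5) = (-59 - 213) + 147/101 = -272 + (1/101)*147 = -272 + 147/101 = -27325/101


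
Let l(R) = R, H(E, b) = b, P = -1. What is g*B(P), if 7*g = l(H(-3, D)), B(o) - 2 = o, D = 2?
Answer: 2/7 ≈ 0.28571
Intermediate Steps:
B(o) = 2 + o
g = 2/7 (g = (⅐)*2 = 2/7 ≈ 0.28571)
g*B(P) = 2*(2 - 1)/7 = (2/7)*1 = 2/7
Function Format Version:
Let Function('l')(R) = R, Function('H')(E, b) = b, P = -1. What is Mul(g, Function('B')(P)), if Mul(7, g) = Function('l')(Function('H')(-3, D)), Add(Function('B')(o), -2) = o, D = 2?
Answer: Rational(2, 7) ≈ 0.28571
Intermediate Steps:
Function('B')(o) = Add(2, o)
g = Rational(2, 7) (g = Mul(Rational(1, 7), 2) = Rational(2, 7) ≈ 0.28571)
Mul(g, Function('B')(P)) = Mul(Rational(2, 7), Add(2, -1)) = Mul(Rational(2, 7), 1) = Rational(2, 7)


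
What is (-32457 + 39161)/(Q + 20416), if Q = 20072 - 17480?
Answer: 419/1438 ≈ 0.29138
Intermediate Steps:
Q = 2592
(-32457 + 39161)/(Q + 20416) = (-32457 + 39161)/(2592 + 20416) = 6704/23008 = 6704*(1/23008) = 419/1438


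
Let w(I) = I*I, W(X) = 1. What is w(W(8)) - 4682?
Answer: -4681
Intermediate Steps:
w(I) = I**2
w(W(8)) - 4682 = 1**2 - 4682 = 1 - 4682 = -4681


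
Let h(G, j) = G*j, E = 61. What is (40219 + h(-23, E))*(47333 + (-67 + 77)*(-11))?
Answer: 1833007968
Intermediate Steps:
(40219 + h(-23, E))*(47333 + (-67 + 77)*(-11)) = (40219 - 23*61)*(47333 + (-67 + 77)*(-11)) = (40219 - 1403)*(47333 + 10*(-11)) = 38816*(47333 - 110) = 38816*47223 = 1833007968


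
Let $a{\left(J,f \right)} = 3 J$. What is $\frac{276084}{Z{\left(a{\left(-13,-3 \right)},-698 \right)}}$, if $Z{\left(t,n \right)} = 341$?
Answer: $\frac{276084}{341} \approx 809.63$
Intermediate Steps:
$\frac{276084}{Z{\left(a{\left(-13,-3 \right)},-698 \right)}} = \frac{276084}{341}$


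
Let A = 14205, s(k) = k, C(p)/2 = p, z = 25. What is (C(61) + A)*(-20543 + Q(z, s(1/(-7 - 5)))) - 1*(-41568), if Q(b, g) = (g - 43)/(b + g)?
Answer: -87996526966/299 ≈ -2.9430e+8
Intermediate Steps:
C(p) = 2*p
Q(b, g) = (-43 + g)/(b + g)
(C(61) + A)*(-20543 + Q(z, s(1/(-7 - 5)))) - 1*(-41568) = (2*61 + 14205)*(-20543 + (-43 + 1/(-7 - 5))/(25 + 1/(-7 - 5))) - 1*(-41568) = (122 + 14205)*(-20543 + (-43 + 1/(-12))/(25 + 1/(-12))) + 41568 = 14327*(-20543 + (-43 - 1/12)/(25 - 1/12)) + 41568 = 14327*(-20543 - 517/12/(299/12)) + 41568 = 14327*(-20543 + (12/299)*(-517/12)) + 41568 = 14327*(-20543 - 517/299) + 41568 = 14327*(-6142874/299) + 41568 = -88008955798/299 + 41568 = -87996526966/299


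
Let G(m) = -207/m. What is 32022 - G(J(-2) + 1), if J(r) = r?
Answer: 31815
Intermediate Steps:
32022 - G(J(-2) + 1) = 32022 - (-207)/(-2 + 1) = 32022 - (-207)/(-1) = 32022 - (-207)*(-1) = 32022 - 1*207 = 32022 - 207 = 31815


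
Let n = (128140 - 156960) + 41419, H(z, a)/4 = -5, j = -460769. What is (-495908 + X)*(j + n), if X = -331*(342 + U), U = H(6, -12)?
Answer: 270017943300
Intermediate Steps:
H(z, a) = -20 (H(z, a) = 4*(-5) = -20)
U = -20
n = 12599 (n = -28820 + 41419 = 12599)
X = -106582 (X = -331*(342 - 20) = -331*322 = -106582)
(-495908 + X)*(j + n) = (-495908 - 106582)*(-460769 + 12599) = -602490*(-448170) = 270017943300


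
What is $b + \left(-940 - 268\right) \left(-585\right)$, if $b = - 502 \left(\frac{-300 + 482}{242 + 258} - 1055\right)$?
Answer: $\frac{154513409}{125} \approx 1.2361 \cdot 10^{6}$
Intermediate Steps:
$b = \frac{66178409}{125}$ ($b = - 502 \left(\frac{182}{500} - 1055\right) = - 502 \left(182 \cdot \frac{1}{500} - 1055\right) = - 502 \left(\frac{91}{250} - 1055\right) = \left(-502\right) \left(- \frac{263659}{250}\right) = \frac{66178409}{125} \approx 5.2943 \cdot 10^{5}$)
$b + \left(-940 - 268\right) \left(-585\right) = \frac{66178409}{125} + \left(-940 - 268\right) \left(-585\right) = \frac{66178409}{125} - -706680 = \frac{66178409}{125} + 706680 = \frac{154513409}{125}$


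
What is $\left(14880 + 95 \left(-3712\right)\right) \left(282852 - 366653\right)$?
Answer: $28304625760$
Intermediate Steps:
$\left(14880 + 95 \left(-3712\right)\right) \left(282852 - 366653\right) = \left(14880 - 352640\right) \left(-83801\right) = \left(-337760\right) \left(-83801\right) = 28304625760$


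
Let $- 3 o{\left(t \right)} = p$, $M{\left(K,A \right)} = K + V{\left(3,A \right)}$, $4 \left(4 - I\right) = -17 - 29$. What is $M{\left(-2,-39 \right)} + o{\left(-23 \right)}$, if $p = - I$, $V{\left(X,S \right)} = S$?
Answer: $- \frac{215}{6} \approx -35.833$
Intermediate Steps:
$I = \frac{31}{2}$ ($I = 4 - \frac{-17 - 29}{4} = 4 - - \frac{23}{2} = 4 + \frac{23}{2} = \frac{31}{2} \approx 15.5$)
$M{\left(K,A \right)} = A + K$ ($M{\left(K,A \right)} = K + A = A + K$)
$p = - \frac{31}{2}$ ($p = \left(-1\right) \frac{31}{2} = - \frac{31}{2} \approx -15.5$)
$o{\left(t \right)} = \frac{31}{6}$ ($o{\left(t \right)} = \left(- \frac{1}{3}\right) \left(- \frac{31}{2}\right) = \frac{31}{6}$)
$M{\left(-2,-39 \right)} + o{\left(-23 \right)} = \left(-39 - 2\right) + \frac{31}{6} = -41 + \frac{31}{6} = - \frac{215}{6}$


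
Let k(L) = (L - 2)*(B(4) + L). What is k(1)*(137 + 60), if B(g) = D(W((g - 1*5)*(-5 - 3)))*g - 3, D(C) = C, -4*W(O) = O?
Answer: 1970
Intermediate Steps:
W(O) = -O/4
B(g) = -3 + g*(-10 + 2*g) (B(g) = (-(g - 1*5)*(-5 - 3)/4)*g - 3 = (-(g - 5)*(-8)/4)*g - 3 = (-(-5 + g)*(-8)/4)*g - 3 = (-(40 - 8*g)/4)*g - 3 = (-10 + 2*g)*g - 3 = g*(-10 + 2*g) - 3 = -3 + g*(-10 + 2*g))
k(L) = (-11 + L)*(-2 + L) (k(L) = (L - 2)*((-3 + 2*4*(-5 + 4)) + L) = (-2 + L)*((-3 + 2*4*(-1)) + L) = (-2 + L)*((-3 - 8) + L) = (-2 + L)*(-11 + L) = (-11 + L)*(-2 + L))
k(1)*(137 + 60) = (22 + 1**2 - 13*1)*(137 + 60) = (22 + 1 - 13)*197 = 10*197 = 1970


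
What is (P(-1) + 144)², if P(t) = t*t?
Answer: 21025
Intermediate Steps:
P(t) = t²
(P(-1) + 144)² = ((-1)² + 144)² = (1 + 144)² = 145² = 21025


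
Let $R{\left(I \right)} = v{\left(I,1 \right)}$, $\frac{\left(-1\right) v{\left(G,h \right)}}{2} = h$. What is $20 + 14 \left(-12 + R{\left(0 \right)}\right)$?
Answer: $-176$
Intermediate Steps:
$v{\left(G,h \right)} = - 2 h$
$R{\left(I \right)} = -2$ ($R{\left(I \right)} = \left(-2\right) 1 = -2$)
$20 + 14 \left(-12 + R{\left(0 \right)}\right) = 20 + 14 \left(-12 - 2\right) = 20 + 14 \left(-14\right) = 20 - 196 = -176$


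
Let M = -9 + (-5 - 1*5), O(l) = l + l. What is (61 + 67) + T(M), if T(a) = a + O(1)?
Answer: 111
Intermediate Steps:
O(l) = 2*l
M = -19 (M = -9 + (-5 - 5) = -9 - 10 = -19)
T(a) = 2 + a (T(a) = a + 2*1 = a + 2 = 2 + a)
(61 + 67) + T(M) = (61 + 67) + (2 - 19) = 128 - 17 = 111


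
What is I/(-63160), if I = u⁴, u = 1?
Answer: -1/63160 ≈ -1.5833e-5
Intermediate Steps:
I = 1 (I = 1⁴ = 1)
I/(-63160) = 1/(-63160) = 1*(-1/63160) = -1/63160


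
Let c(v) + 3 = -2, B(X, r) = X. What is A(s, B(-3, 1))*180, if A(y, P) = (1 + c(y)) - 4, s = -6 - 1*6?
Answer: -1440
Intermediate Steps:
s = -12 (s = -6 - 6 = -12)
c(v) = -5 (c(v) = -3 - 2 = -5)
A(y, P) = -8 (A(y, P) = (1 - 5) - 4 = -4 - 4 = -8)
A(s, B(-3, 1))*180 = -8*180 = -1440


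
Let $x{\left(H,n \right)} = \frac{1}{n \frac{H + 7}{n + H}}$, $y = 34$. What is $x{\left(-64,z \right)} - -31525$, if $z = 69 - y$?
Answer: $\frac{62892404}{1995} \approx 31525.0$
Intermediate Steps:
$z = 35$ ($z = 69 - 34 = 35$)
$x{\left(H,n \right)} = \frac{H + n}{n \left(7 + H\right)}$ ($x{\left(H,n \right)} = \frac{1}{n \frac{7 + H}{H + n}} = \frac{1}{n \frac{1}{H + n} \left(7 + H\right)} = \frac{H + n}{n \left(7 + H\right)}$)
$x{\left(-64,z \right)} - -31525 = \frac{-64 + 35}{35 \left(7 - 64\right)} - -31525 = \frac{1}{35} \frac{1}{-57} \left(-29\right) + 31525 = \frac{1}{35} \left(- \frac{1}{57}\right) \left(-29\right) + 31525 = \frac{29}{1995} + 31525 = \frac{62892404}{1995}$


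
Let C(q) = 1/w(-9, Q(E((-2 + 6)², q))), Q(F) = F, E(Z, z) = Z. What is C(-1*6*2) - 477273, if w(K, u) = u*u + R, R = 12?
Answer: -127909163/268 ≈ -4.7727e+5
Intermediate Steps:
w(K, u) = 12 + u² (w(K, u) = u*u + 12 = u² + 12 = 12 + u²)
C(q) = 1/268 (C(q) = 1/(12 + ((-2 + 6)²)²) = 1/(12 + (4²)²) = 1/(12 + 16²) = 1/(12 + 256) = 1/268)
C(-1*6*2) - 477273 = 1/268 - 477273 = -127909163/268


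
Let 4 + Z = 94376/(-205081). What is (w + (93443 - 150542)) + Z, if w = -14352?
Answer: -14654157231/205081 ≈ -71456.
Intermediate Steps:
Z = -914700/205081 (Z = -4 + 94376/(-205081) = -4 + 94376*(-1/205081) = -4 - 94376/205081 = -914700/205081 ≈ -4.4602)
(w + (93443 - 150542)) + Z = (-14352 + (93443 - 150542)) - 914700/205081 = (-14352 - 57099) - 914700/205081 = -71451 - 914700/205081 = -14654157231/205081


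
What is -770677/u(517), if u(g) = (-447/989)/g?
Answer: 394057168901/447 ≈ 8.8156e+8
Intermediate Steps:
u(g) = -447/(989*g) (u(g) = (-447*1/989)/g = -447/(989*g))
-770677/u(517) = -770677/((-447/989/517)) = -770677/((-447/989*1/517)) = -770677/(-447/511313) = -770677*(-511313/447) = 394057168901/447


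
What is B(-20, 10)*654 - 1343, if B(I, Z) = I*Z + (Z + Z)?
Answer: -119063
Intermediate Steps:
B(I, Z) = 2*Z + I*Z (B(I, Z) = I*Z + 2*Z = 2*Z + I*Z)
B(-20, 10)*654 - 1343 = (10*(2 - 20))*654 - 1343 = (10*(-18))*654 - 1343 = -180*654 - 1343 = -117720 - 1343 = -119063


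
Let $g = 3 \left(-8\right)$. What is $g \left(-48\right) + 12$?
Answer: $1164$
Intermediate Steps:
$g = -24$
$g \left(-48\right) + 12 = \left(-24\right) \left(-48\right) + 12 = 1152 + 12 = 1164$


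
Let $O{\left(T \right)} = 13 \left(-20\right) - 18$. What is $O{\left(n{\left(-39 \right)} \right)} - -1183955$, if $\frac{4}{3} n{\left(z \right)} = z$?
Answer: $1183677$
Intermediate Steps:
$n{\left(z \right)} = \frac{3 z}{4}$
$O{\left(T \right)} = -278$ ($O{\left(T \right)} = -260 - 18 = -278$)
$O{\left(n{\left(-39 \right)} \right)} - -1183955 = -278 - -1183955 = -278 + 1183955 = 1183677$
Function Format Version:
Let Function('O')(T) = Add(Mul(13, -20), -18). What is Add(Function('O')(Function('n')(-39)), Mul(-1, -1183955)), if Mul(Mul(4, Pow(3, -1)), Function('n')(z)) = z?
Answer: 1183677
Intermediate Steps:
Function('n')(z) = Mul(Rational(3, 4), z)
Function('O')(T) = -278 (Function('O')(T) = Add(-260, -18) = -278)
Add(Function('O')(Function('n')(-39)), Mul(-1, -1183955)) = Add(-278, Mul(-1, -1183955)) = Add(-278, 1183955) = 1183677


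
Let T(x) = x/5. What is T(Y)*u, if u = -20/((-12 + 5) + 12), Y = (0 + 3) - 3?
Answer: 0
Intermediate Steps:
Y = 0 (Y = 3 - 3 = 0)
T(x) = x/5 (T(x) = x*(1/5) = x/5)
u = -4 (u = -20/(-7 + 12) = -20/5 = -20*1/5 = -4)
T(Y)*u = ((1/5)*0)*(-4) = 0*(-4) = 0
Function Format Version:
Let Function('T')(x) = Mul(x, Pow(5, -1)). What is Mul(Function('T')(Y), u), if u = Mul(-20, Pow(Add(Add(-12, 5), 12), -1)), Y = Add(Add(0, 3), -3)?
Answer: 0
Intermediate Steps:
Y = 0 (Y = Add(3, -3) = 0)
Function('T')(x) = Mul(Rational(1, 5), x) (Function('T')(x) = Mul(x, Rational(1, 5)) = Mul(Rational(1, 5), x))
u = -4 (u = Mul(-20, Pow(Add(-7, 12), -1)) = Mul(-20, Pow(5, -1)) = Mul(-20, Rational(1, 5)) = -4)
Mul(Function('T')(Y), u) = Mul(Mul(Rational(1, 5), 0), -4) = Mul(0, -4) = 0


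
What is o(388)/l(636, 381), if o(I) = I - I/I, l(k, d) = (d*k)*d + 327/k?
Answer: 82044/19572348061 ≈ 4.1918e-6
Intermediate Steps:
l(k, d) = 327/k + k*d² (l(k, d) = k*d² + 327/k = 327/k + k*d²)
o(I) = -1 + I (o(I) = I - 1*1 = I - 1 = -1 + I)
o(388)/l(636, 381) = (-1 + 388)/(327/636 + 636*381²) = 387/(327*(1/636) + 636*145161) = 387/(109/212 + 92322396) = 387/(19572348061/212) = 387*(212/19572348061) = 82044/19572348061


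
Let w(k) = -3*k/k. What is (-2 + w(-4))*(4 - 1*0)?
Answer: -20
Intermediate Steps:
w(k) = -3 (w(k) = -3*1 = -3)
(-2 + w(-4))*(4 - 1*0) = (-2 - 3)*(4 - 1*0) = -5*(4 + 0) = -5*4 = -20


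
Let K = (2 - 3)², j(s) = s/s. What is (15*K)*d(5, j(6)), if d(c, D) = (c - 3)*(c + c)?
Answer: 300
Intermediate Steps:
j(s) = 1
d(c, D) = 2*c*(-3 + c) (d(c, D) = (-3 + c)*(2*c) = 2*c*(-3 + c))
K = 1 (K = (-1)² = 1)
(15*K)*d(5, j(6)) = (15*1)*(2*5*(-3 + 5)) = 15*(2*5*2) = 15*20 = 300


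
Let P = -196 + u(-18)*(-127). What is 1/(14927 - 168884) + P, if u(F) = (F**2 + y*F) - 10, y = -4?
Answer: -7577455627/153957 ≈ -49218.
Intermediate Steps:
u(F) = -10 + F**2 - 4*F (u(F) = (F**2 - 4*F) - 10 = -10 + F**2 - 4*F)
P = -49218 (P = -196 + (-10 + (-18)**2 - 4*(-18))*(-127) = -196 + (-10 + 324 + 72)*(-127) = -196 + 386*(-127) = -196 - 49022 = -49218)
1/(14927 - 168884) + P = 1/(14927 - 168884) - 49218 = 1/(-153957) - 49218 = -1/153957 - 49218 = -7577455627/153957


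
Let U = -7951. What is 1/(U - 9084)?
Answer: -1/17035 ≈ -5.8703e-5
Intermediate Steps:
1/(U - 9084) = 1/(-7951 - 9084) = 1/(-17035) = -1/17035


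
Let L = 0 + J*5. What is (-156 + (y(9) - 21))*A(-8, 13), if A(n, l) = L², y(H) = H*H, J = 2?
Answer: -9600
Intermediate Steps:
y(H) = H²
L = 10 (L = 0 + 2*5 = 0 + 10 = 10)
A(n, l) = 100 (A(n, l) = 10² = 100)
(-156 + (y(9) - 21))*A(-8, 13) = (-156 + (9² - 21))*100 = (-156 + (81 - 21))*100 = (-156 + 60)*100 = -96*100 = -9600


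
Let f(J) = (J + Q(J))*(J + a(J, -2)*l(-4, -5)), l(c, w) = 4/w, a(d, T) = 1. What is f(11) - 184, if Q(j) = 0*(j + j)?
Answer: -359/5 ≈ -71.800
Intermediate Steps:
Q(j) = 0 (Q(j) = 0*(2*j) = 0)
f(J) = J*(-⅘ + J) (f(J) = (J + 0)*(J + 1*(4/(-5))) = J*(J + 1*(4*(-⅕))) = J*(J + 1*(-⅘)) = J*(J - ⅘) = J*(-⅘ + J))
f(11) - 184 = (⅕)*11*(-4 + 5*11) - 184 = (⅕)*11*(-4 + 55) - 184 = (⅕)*11*51 - 184 = 561/5 - 184 = -359/5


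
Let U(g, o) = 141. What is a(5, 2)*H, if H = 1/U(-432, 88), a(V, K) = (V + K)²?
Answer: 49/141 ≈ 0.34752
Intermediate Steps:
a(V, K) = (K + V)²
H = 1/141 ≈ 0.0070922
a(5, 2)*H = (2 + 5)²*(1/141) = 7²*(1/141) = 49*(1/141) = 49/141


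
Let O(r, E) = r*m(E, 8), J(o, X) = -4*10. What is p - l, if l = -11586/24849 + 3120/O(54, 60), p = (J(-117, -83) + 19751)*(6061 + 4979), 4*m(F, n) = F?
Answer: 16222130671294/74547 ≈ 2.1761e+8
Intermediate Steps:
J(o, X) = -40
m(F, n) = F/4
p = 217609440 (p = (-40 + 19751)*(6061 + 4979) = 19711*11040 = 217609440)
O(r, E) = E*r/4 (O(r, E) = r*(E/4) = E*r/4)
l = 252386/74547 (l = -11586/24849 + 3120/(((1/4)*60*54)) = -11586*1/24849 + 3120/810 = -3862/8283 + 3120*(1/810) = -3862/8283 + 104/27 = 252386/74547 ≈ 3.3856)
p - l = 217609440 - 1*252386/74547 = 217609440 - 252386/74547 = 16222130671294/74547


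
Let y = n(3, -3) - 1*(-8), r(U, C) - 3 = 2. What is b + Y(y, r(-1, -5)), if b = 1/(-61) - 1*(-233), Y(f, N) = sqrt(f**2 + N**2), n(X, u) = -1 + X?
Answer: 14212/61 + 5*sqrt(5) ≈ 244.16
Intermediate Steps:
r(U, C) = 5 (r(U, C) = 3 + 2 = 5)
y = 10 (y = (-1 + 3) - 1*(-8) = 2 + 8 = 10)
Y(f, N) = sqrt(N**2 + f**2)
b = 14212/61 (b = -1/61 + 233 = 14212/61 ≈ 232.98)
b + Y(y, r(-1, -5)) = 14212/61 + sqrt(5**2 + 10**2) = 14212/61 + sqrt(25 + 100) = 14212/61 + sqrt(125) = 14212/61 + 5*sqrt(5)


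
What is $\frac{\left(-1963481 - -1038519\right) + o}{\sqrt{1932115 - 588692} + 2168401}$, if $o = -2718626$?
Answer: $- \frac{3950379931394}{2350980776689} + \frac{1821794 \sqrt{1343423}}{2350980776689} \approx -1.6794$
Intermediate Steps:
$\frac{\left(-1963481 - -1038519\right) + o}{\sqrt{1932115 - 588692} + 2168401} = \frac{\left(-1963481 - -1038519\right) - 2718626}{\sqrt{1932115 - 588692} + 2168401} = \frac{\left(-1963481 + 1038519\right) - 2718626}{\sqrt{1343423} + 2168401} = \frac{-924962 - 2718626}{2168401 + \sqrt{1343423}} = - \frac{3643588}{2168401 + \sqrt{1343423}}$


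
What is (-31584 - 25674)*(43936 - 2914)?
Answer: -2348837676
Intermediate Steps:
(-31584 - 25674)*(43936 - 2914) = -57258*41022 = -2348837676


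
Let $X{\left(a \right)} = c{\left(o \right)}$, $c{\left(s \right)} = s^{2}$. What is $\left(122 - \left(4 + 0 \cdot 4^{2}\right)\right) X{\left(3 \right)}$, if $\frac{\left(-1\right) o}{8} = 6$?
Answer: $271872$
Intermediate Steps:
$o = -48$ ($o = \left(-8\right) 6 = -48$)
$X{\left(a \right)} = 2304$ ($X{\left(a \right)} = \left(-48\right)^{2} = 2304$)
$\left(122 - \left(4 + 0 \cdot 4^{2}\right)\right) X{\left(3 \right)} = \left(122 - \left(4 + 0 \cdot 4^{2}\right)\right) 2304 = \left(122 + \left(0 \cdot 16 - 4\right)\right) 2304 = \left(122 + \left(0 - 4\right)\right) 2304 = \left(122 - 4\right) 2304 = 118 \cdot 2304 = 271872$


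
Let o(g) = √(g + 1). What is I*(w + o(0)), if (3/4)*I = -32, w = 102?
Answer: -13184/3 ≈ -4394.7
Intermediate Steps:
o(g) = √(1 + g)
I = -128/3 (I = (4/3)*(-32) = -128/3 ≈ -42.667)
I*(w + o(0)) = -128*(102 + √(1 + 0))/3 = -128*(102 + √1)/3 = -128*(102 + 1)/3 = -128/3*103 = -13184/3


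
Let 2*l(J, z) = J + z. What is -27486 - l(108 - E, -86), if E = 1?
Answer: -54993/2 ≈ -27497.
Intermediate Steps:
l(J, z) = J/2 + z/2 (l(J, z) = (J + z)/2 = J/2 + z/2)
-27486 - l(108 - E, -86) = -27486 - ((108 - 1*1)/2 + (½)*(-86)) = -27486 - ((108 - 1)/2 - 43) = -27486 - ((½)*107 - 43) = -27486 - (107/2 - 43) = -27486 - 1*21/2 = -27486 - 21/2 = -54993/2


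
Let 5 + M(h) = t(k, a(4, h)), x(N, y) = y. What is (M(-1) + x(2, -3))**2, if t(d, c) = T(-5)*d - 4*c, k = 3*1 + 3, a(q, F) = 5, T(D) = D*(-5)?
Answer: 14884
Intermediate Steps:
T(D) = -5*D
k = 6 (k = 3 + 3 = 6)
t(d, c) = -4*c + 25*d (t(d, c) = (-5*(-5))*d - 4*c = 25*d - 4*c = -4*c + 25*d)
M(h) = 125 (M(h) = -5 + (-4*5 + 25*6) = -5 + (-20 + 150) = -5 + 130 = 125)
(M(-1) + x(2, -3))**2 = (125 - 3)**2 = 122**2 = 14884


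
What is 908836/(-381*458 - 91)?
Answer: -908836/174589 ≈ -5.2056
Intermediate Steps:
908836/(-381*458 - 91) = 908836/(-174498 - 91) = 908836/(-174589) = 908836*(-1/174589) = -908836/174589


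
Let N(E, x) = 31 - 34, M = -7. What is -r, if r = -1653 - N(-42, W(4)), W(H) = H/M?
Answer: 1650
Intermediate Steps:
W(H) = -H/7 (W(H) = H/(-7) = H*(-⅐) = -H/7)
N(E, x) = -3
r = -1650 (r = -1653 - 1*(-3) = -1653 + 3 = -1650)
-r = -1*(-1650) = 1650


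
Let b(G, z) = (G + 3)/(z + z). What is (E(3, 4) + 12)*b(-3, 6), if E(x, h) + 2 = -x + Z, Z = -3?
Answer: 0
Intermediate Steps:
E(x, h) = -5 - x (E(x, h) = -2 + (-x - 3) = -2 + (-3 - x) = -5 - x)
b(G, z) = (3 + G)/(2*z) (b(G, z) = (3 + G)/((2*z)) = (3 + G)*(1/(2*z)) = (3 + G)/(2*z))
(E(3, 4) + 12)*b(-3, 6) = ((-5 - 1*3) + 12)*((½)*(3 - 3)/6) = ((-5 - 3) + 12)*((½)*(⅙)*0) = (-8 + 12)*0 = 4*0 = 0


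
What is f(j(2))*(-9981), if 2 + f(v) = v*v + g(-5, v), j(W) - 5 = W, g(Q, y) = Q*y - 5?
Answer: -69867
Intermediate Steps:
g(Q, y) = -5 + Q*y
j(W) = 5 + W
f(v) = -7 + v² - 5*v (f(v) = -2 + (v*v + (-5 - 5*v)) = -2 + (v² + (-5 - 5*v)) = -2 + (-5 + v² - 5*v) = -7 + v² - 5*v)
f(j(2))*(-9981) = (-7 + (5 + 2)² - 5*(5 + 2))*(-9981) = (-7 + 7² - 5*7)*(-9981) = (-7 + 49 - 35)*(-9981) = 7*(-9981) = -69867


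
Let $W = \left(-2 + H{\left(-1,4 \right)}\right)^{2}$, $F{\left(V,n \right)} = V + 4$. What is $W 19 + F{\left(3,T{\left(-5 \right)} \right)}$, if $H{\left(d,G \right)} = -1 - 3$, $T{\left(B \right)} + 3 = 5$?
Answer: $691$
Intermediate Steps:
$T{\left(B \right)} = 2$ ($T{\left(B \right)} = -3 + 5 = 2$)
$F{\left(V,n \right)} = 4 + V$
$H{\left(d,G \right)} = -4$
$W = 36$ ($W = \left(-2 - 4\right)^{2} = \left(-6\right)^{2} = 36$)
$W 19 + F{\left(3,T{\left(-5 \right)} \right)} = 36 \cdot 19 + \left(4 + 3\right) = 684 + 7 = 691$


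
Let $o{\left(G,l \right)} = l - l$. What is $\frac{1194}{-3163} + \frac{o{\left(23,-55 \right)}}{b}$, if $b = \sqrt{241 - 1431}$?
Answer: $- \frac{1194}{3163} \approx -0.37749$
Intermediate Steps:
$o{\left(G,l \right)} = 0$
$b = i \sqrt{1190}$ ($b = \sqrt{241 - 1431} = \sqrt{-1190} = i \sqrt{1190} \approx 34.496 i$)
$\frac{1194}{-3163} + \frac{o{\left(23,-55 \right)}}{b} = \frac{1194}{-3163} + \frac{0}{i \sqrt{1190}} = 1194 \left(- \frac{1}{3163}\right) + 0 \left(- \frac{i \sqrt{1190}}{1190}\right) = - \frac{1194}{3163} + 0 = - \frac{1194}{3163}$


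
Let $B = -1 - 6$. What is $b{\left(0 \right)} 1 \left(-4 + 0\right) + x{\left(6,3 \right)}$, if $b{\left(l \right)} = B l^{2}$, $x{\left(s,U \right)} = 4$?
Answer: $4$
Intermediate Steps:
$B = -7$
$b{\left(l \right)} = - 7 l^{2}$
$b{\left(0 \right)} 1 \left(-4 + 0\right) + x{\left(6,3 \right)} = - 7 \cdot 0^{2} \cdot 1 \left(-4 + 0\right) + 4 = \left(-7\right) 0 \cdot 1 \left(-4\right) + 4 = 0 \left(-4\right) + 4 = 0 + 4 = 4$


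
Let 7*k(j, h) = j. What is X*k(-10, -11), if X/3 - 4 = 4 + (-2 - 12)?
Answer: 180/7 ≈ 25.714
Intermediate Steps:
k(j, h) = j/7
X = -18 (X = 12 + 3*(4 + (-2 - 12)) = 12 + 3*(4 - 14) = 12 + 3*(-10) = 12 - 30 = -18)
X*k(-10, -11) = -18*(-10)/7 = -18*(-10/7) = 180/7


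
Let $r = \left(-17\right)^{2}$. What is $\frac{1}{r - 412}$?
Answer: $- \frac{1}{123} \approx -0.0081301$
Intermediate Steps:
$r = 289$
$\frac{1}{r - 412} = \frac{1}{289 - 412} = \frac{1}{-123} = - \frac{1}{123}$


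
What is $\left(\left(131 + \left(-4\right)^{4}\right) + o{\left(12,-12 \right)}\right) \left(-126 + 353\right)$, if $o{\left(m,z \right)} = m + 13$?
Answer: $93524$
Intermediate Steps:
$o{\left(m,z \right)} = 13 + m$
$\left(\left(131 + \left(-4\right)^{4}\right) + o{\left(12,-12 \right)}\right) \left(-126 + 353\right) = \left(\left(131 + \left(-4\right)^{4}\right) + \left(13 + 12\right)\right) \left(-126 + 353\right) = \left(\left(131 + 256\right) + 25\right) 227 = \left(387 + 25\right) 227 = 412 \cdot 227 = 93524$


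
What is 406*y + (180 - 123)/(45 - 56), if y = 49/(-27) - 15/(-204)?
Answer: -7191227/10098 ≈ -712.14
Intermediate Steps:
y = -3197/1836 (y = 49*(-1/27) - 15*(-1/204) = -49/27 + 5/68 = -3197/1836 ≈ -1.7413)
406*y + (180 - 123)/(45 - 56) = 406*(-3197/1836) + (180 - 123)/(45 - 56) = -648991/918 + 57/(-11) = -648991/918 + 57*(-1/11) = -648991/918 - 57/11 = -7191227/10098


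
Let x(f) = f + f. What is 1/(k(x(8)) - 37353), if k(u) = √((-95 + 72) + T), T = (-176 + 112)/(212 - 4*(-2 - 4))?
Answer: -2203827/82319551304 - I*√81007/82319551304 ≈ -2.6772e-5 - 3.4575e-9*I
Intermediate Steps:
T = -16/59 (T = -64/(212 - 4*(-6)) = -64/(212 + 24) = -64/236 = -64*1/236 = -16/59 ≈ -0.27119)
x(f) = 2*f
k(u) = I*√81007/59 (k(u) = √((-95 + 72) - 16/59) = √(-23 - 16/59) = √(-1373/59) = I*√81007/59)
1/(k(x(8)) - 37353) = 1/(I*√81007/59 - 37353) = 1/(-37353 + I*√81007/59)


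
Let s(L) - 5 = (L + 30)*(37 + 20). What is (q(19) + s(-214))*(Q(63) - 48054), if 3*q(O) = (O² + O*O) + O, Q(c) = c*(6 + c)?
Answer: 447384852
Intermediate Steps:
s(L) = 1715 + 57*L (s(L) = 5 + (L + 30)*(37 + 20) = 5 + (30 + L)*57 = 5 + (1710 + 57*L) = 1715 + 57*L)
q(O) = O/3 + 2*O²/3 (q(O) = ((O² + O*O) + O)/3 = ((O² + O²) + O)/3 = (2*O² + O)/3 = (O + 2*O²)/3 = O/3 + 2*O²/3)
(q(19) + s(-214))*(Q(63) - 48054) = ((⅓)*19*(1 + 2*19) + (1715 + 57*(-214)))*(63*(6 + 63) - 48054) = ((⅓)*19*(1 + 38) + (1715 - 12198))*(63*69 - 48054) = ((⅓)*19*39 - 10483)*(4347 - 48054) = (247 - 10483)*(-43707) = -10236*(-43707) = 447384852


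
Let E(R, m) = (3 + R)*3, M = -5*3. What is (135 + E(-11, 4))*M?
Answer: -1665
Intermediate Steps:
M = -15
E(R, m) = 9 + 3*R
(135 + E(-11, 4))*M = (135 + (9 + 3*(-11)))*(-15) = (135 + (9 - 33))*(-15) = (135 - 24)*(-15) = 111*(-15) = -1665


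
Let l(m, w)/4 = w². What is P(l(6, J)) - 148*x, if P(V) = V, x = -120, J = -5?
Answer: 17860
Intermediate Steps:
l(m, w) = 4*w²
P(l(6, J)) - 148*x = 4*(-5)² - 148*(-120) = 4*25 + 17760 = 100 + 17760 = 17860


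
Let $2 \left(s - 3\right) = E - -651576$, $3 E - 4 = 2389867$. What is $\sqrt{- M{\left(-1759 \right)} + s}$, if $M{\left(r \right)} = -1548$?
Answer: $\frac{\sqrt{26123430}}{6} \approx 851.85$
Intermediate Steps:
$E = \frac{2389871}{3}$ ($E = \frac{4}{3} + \frac{1}{3} \cdot 2389867 = \frac{4}{3} + \frac{2389867}{3} = \frac{2389871}{3} \approx 7.9662 \cdot 10^{5}$)
$s = \frac{4344617}{6}$ ($s = 3 + \frac{\frac{2389871}{3} - -651576}{2} = 3 + \frac{\frac{2389871}{3} + 651576}{2} = 3 + \frac{1}{2} \cdot \frac{4344599}{3} = 3 + \frac{4344599}{6} = \frac{4344617}{6} \approx 7.241 \cdot 10^{5}$)
$\sqrt{- M{\left(-1759 \right)} + s} = \sqrt{\left(-1\right) \left(-1548\right) + \frac{4344617}{6}} = \sqrt{1548 + \frac{4344617}{6}} = \sqrt{\frac{4353905}{6}} = \frac{\sqrt{26123430}}{6}$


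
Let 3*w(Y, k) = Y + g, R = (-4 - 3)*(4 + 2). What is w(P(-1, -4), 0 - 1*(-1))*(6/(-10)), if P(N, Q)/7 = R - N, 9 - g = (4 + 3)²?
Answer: 327/5 ≈ 65.400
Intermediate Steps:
R = -42 (R = -7*6 = -42)
g = -40 (g = 9 - (4 + 3)² = 9 - 1*7² = 9 - 1*49 = 9 - 49 = -40)
P(N, Q) = -294 - 7*N (P(N, Q) = 7*(-42 - N) = -294 - 7*N)
w(Y, k) = -40/3 + Y/3 (w(Y, k) = (Y - 40)/3 = (-40 + Y)/3 = -40/3 + Y/3)
w(P(-1, -4), 0 - 1*(-1))*(6/(-10)) = (-40/3 + (-294 - 7*(-1))/3)*(6/(-10)) = (-40/3 + (-294 + 7)/3)*(6*(-⅒)) = (-40/3 + (⅓)*(-287))*(-⅗) = (-40/3 - 287/3)*(-⅗) = -109*(-⅗) = 327/5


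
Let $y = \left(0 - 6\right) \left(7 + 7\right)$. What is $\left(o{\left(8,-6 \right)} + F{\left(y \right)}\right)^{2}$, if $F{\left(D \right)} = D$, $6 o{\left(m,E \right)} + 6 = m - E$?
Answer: $\frac{61504}{9} \approx 6833.8$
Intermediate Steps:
$o{\left(m,E \right)} = -1 - \frac{E}{6} + \frac{m}{6}$ ($o{\left(m,E \right)} = -1 + \frac{m - E}{6} = -1 - \left(- \frac{m}{6} + \frac{E}{6}\right) = -1 - \frac{E}{6} + \frac{m}{6}$)
$y = -84$ ($y = \left(-6\right) 14 = -84$)
$\left(o{\left(8,-6 \right)} + F{\left(y \right)}\right)^{2} = \left(\left(-1 - -1 + \frac{1}{6} \cdot 8\right) - 84\right)^{2} = \left(\left(-1 + 1 + \frac{4}{3}\right) - 84\right)^{2} = \left(\frac{4}{3} - 84\right)^{2} = \left(- \frac{248}{3}\right)^{2} = \frac{61504}{9}$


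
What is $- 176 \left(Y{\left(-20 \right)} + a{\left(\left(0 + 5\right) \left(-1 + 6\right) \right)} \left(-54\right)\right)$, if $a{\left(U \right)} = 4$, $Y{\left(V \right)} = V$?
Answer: $41536$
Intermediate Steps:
$- 176 \left(Y{\left(-20 \right)} + a{\left(\left(0 + 5\right) \left(-1 + 6\right) \right)} \left(-54\right)\right) = - 176 \left(-20 + 4 \left(-54\right)\right) = - 176 \left(-20 - 216\right) = \left(-176\right) \left(-236\right) = 41536$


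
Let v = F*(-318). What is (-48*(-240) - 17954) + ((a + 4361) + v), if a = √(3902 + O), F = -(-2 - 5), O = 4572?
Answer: -4299 + √8474 ≈ -4206.9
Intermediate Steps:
F = 7 (F = -1*(-7) = 7)
a = √8474 (a = √(3902 + 4572) = √8474 ≈ 92.054)
v = -2226 (v = 7*(-318) = -2226)
(-48*(-240) - 17954) + ((a + 4361) + v) = (-48*(-240) - 17954) + ((√8474 + 4361) - 2226) = (11520 - 17954) + ((4361 + √8474) - 2226) = -6434 + (2135 + √8474) = -4299 + √8474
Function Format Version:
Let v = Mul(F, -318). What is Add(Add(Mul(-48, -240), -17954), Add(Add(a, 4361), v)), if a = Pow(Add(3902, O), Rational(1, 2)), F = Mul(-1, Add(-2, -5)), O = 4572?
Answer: Add(-4299, Pow(8474, Rational(1, 2))) ≈ -4206.9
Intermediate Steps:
F = 7 (F = Mul(-1, -7) = 7)
a = Pow(8474, Rational(1, 2)) (a = Pow(Add(3902, 4572), Rational(1, 2)) = Pow(8474, Rational(1, 2)) ≈ 92.054)
v = -2226 (v = Mul(7, -318) = -2226)
Add(Add(Mul(-48, -240), -17954), Add(Add(a, 4361), v)) = Add(Add(Mul(-48, -240), -17954), Add(Add(Pow(8474, Rational(1, 2)), 4361), -2226)) = Add(Add(11520, -17954), Add(Add(4361, Pow(8474, Rational(1, 2))), -2226)) = Add(-6434, Add(2135, Pow(8474, Rational(1, 2)))) = Add(-4299, Pow(8474, Rational(1, 2)))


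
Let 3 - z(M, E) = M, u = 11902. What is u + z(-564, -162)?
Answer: 12469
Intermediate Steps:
z(M, E) = 3 - M
u + z(-564, -162) = 11902 + (3 - 1*(-564)) = 11902 + (3 + 564) = 11902 + 567 = 12469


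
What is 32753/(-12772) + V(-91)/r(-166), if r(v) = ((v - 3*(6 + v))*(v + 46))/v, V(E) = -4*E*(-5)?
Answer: -63660121/6015612 ≈ -10.582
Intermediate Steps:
V(E) = 20*E
r(v) = (-18 - 2*v)*(46 + v)/v (r(v) = ((v + (-18 - 3*v))*(46 + v))/v = ((-18 - 2*v)*(46 + v))/v = (-18 - 2*v)*(46 + v)/v)
32753/(-12772) + V(-91)/r(-166) = 32753/(-12772) + (20*(-91))/(-110 - 828/(-166) - 2*(-166)) = 32753*(-1/12772) - 1820/(-110 - 828*(-1/166) + 332) = -32753/12772 - 1820/(-110 + 414/83 + 332) = -32753/12772 - 1820/18840/83 = -32753/12772 - 1820*83/18840 = -32753/12772 - 7553/942 = -63660121/6015612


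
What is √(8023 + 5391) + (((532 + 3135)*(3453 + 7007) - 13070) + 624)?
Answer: 38344374 + √13414 ≈ 3.8345e+7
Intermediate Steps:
√(8023 + 5391) + (((532 + 3135)*(3453 + 7007) - 13070) + 624) = √13414 + ((3667*10460 - 13070) + 624) = √13414 + ((38356820 - 13070) + 624) = √13414 + (38343750 + 624) = √13414 + 38344374 = 38344374 + √13414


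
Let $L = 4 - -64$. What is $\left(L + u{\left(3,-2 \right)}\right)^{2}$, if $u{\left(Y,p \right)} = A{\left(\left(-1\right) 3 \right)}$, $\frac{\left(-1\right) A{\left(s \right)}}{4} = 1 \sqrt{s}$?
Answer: $4576 - 544 i \sqrt{3} \approx 4576.0 - 942.24 i$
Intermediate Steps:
$A{\left(s \right)} = - 4 \sqrt{s}$ ($A{\left(s \right)} = - 4 \cdot 1 \sqrt{s} = - 4 \sqrt{s}$)
$L = 68$ ($L = 4 + 64 = 68$)
$u{\left(Y,p \right)} = - 4 i \sqrt{3}$ ($u{\left(Y,p \right)} = - 4 \sqrt{\left(-1\right) 3} = - 4 \sqrt{-3} = - 4 i \sqrt{3}$)
$\left(L + u{\left(3,-2 \right)}\right)^{2} = \left(68 - 4 i \sqrt{3}\right)^{2}$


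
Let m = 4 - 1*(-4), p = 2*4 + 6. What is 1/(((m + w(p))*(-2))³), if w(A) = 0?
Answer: -1/4096 ≈ -0.00024414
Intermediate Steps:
p = 14 (p = 8 + 6 = 14)
m = 8 (m = 4 + 4 = 8)
1/(((m + w(p))*(-2))³) = 1/(((8 + 0)*(-2))³) = 1/((8*(-2))³) = 1/((-16)³) = 1/(-4096) = -1/4096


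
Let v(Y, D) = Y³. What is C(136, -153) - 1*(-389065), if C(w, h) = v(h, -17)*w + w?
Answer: -486705271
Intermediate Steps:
C(w, h) = w + w*h³ (C(w, h) = h³*w + w = w*h³ + w = w + w*h³)
C(136, -153) - 1*(-389065) = 136*(1 + (-153)³) - 1*(-389065) = 136*(1 - 3581577) + 389065 = 136*(-3581576) + 389065 = -487094336 + 389065 = -486705271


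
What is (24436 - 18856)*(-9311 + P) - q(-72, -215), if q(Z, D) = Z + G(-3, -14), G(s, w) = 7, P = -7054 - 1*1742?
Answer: -101036995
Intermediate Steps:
P = -8796 (P = -7054 - 1742 = -8796)
q(Z, D) = 7 + Z (q(Z, D) = Z + 7 = 7 + Z)
(24436 - 18856)*(-9311 + P) - q(-72, -215) = (24436 - 18856)*(-9311 - 8796) - (7 - 72) = 5580*(-18107) - 1*(-65) = -101037060 + 65 = -101036995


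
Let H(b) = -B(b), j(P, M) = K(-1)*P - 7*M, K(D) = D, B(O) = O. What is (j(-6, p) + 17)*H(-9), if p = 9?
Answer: -360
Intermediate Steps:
j(P, M) = -P - 7*M
H(b) = -b
(j(-6, p) + 17)*H(-9) = ((-1*(-6) - 7*9) + 17)*(-1*(-9)) = ((6 - 63) + 17)*9 = (-57 + 17)*9 = -40*9 = -360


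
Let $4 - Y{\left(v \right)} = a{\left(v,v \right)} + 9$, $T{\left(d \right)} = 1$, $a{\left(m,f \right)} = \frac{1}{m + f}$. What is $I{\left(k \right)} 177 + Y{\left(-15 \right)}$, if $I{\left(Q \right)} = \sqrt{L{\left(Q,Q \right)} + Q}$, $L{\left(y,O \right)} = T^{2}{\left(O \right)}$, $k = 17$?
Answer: $- \frac{149}{30} + 531 \sqrt{2} \approx 745.98$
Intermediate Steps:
$a{\left(m,f \right)} = \frac{1}{f + m}$
$Y{\left(v \right)} = -5 - \frac{1}{2 v}$ ($Y{\left(v \right)} = 4 - \left(\frac{1}{v + v} + 9\right) = 4 - \left(\frac{1}{2 v} + 9\right) = 4 - \left(9 + \frac{1}{2 v}\right) = -5 - \frac{1}{2 v}$)
$L{\left(y,O \right)} = 1$ ($L{\left(y,O \right)} = 1^{2} = 1$)
$I{\left(Q \right)} = \sqrt{1 + Q}$
$I{\left(k \right)} 177 + Y{\left(-15 \right)} = \sqrt{1 + 17} \cdot 177 - \left(5 + \frac{1}{2 \left(-15\right)}\right) = \sqrt{18} \cdot 177 - \frac{149}{30} = 3 \sqrt{2} \cdot 177 + \left(-5 + \frac{1}{30}\right) = 531 \sqrt{2} - \frac{149}{30} = - \frac{149}{30} + 531 \sqrt{2}$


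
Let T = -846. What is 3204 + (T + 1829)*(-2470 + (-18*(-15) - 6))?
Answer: -2165294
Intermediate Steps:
3204 + (T + 1829)*(-2470 + (-18*(-15) - 6)) = 3204 + (-846 + 1829)*(-2470 + (-18*(-15) - 6)) = 3204 + 983*(-2470 + (270 - 6)) = 3204 + 983*(-2470 + 264) = 3204 + 983*(-2206) = 3204 - 2168498 = -2165294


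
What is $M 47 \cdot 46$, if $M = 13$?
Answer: $28106$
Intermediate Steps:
$M 47 \cdot 46 = 13 \cdot 47 \cdot 46 = 611 \cdot 46 = 28106$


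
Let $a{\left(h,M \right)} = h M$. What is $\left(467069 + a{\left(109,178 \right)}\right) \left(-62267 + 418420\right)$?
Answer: $173258106063$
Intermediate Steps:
$a{\left(h,M \right)} = M h$
$\left(467069 + a{\left(109,178 \right)}\right) \left(-62267 + 418420\right) = \left(467069 + 178 \cdot 109\right) \left(-62267 + 418420\right) = \left(467069 + 19402\right) 356153 = 486471 \cdot 356153 = 173258106063$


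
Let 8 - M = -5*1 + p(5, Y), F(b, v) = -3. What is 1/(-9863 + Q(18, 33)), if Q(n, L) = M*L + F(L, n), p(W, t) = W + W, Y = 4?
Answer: -1/9767 ≈ -0.00010239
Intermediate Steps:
p(W, t) = 2*W
M = 3 (M = 8 - (-5*1 + 2*5) = 8 - (-5 + 10) = 8 - 1*5 = 8 - 5 = 3)
Q(n, L) = -3 + 3*L (Q(n, L) = 3*L - 3 = -3 + 3*L)
1/(-9863 + Q(18, 33)) = 1/(-9863 + (-3 + 3*33)) = 1/(-9863 + (-3 + 99)) = 1/(-9863 + 96) = 1/(-9767) = -1/9767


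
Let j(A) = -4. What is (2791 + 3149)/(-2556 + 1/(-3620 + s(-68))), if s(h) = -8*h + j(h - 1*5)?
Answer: -18295200/7872481 ≈ -2.3239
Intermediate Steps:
s(h) = -4 - 8*h (s(h) = -8*h - 4 = -4 - 8*h)
(2791 + 3149)/(-2556 + 1/(-3620 + s(-68))) = (2791 + 3149)/(-2556 + 1/(-3620 + (-4 - 8*(-68)))) = 5940/(-2556 + 1/(-3620 + (-4 + 544))) = 5940/(-2556 + 1/(-3620 + 540)) = 5940/(-2556 + 1/(-3080)) = 5940/(-2556 - 1/3080) = 5940/(-7872481/3080) = 5940*(-3080/7872481) = -18295200/7872481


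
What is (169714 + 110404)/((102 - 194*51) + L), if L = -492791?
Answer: -280118/502583 ≈ -0.55736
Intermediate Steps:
(169714 + 110404)/((102 - 194*51) + L) = (169714 + 110404)/((102 - 194*51) - 492791) = 280118/((102 - 9894) - 492791) = 280118/(-9792 - 492791) = 280118/(-502583) = 280118*(-1/502583) = -280118/502583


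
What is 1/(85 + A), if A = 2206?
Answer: 1/2291 ≈ 0.00043649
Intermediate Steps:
1/(85 + A) = 1/(85 + 2206) = 1/2291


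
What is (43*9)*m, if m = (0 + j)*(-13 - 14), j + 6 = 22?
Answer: -167184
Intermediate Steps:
j = 16 (j = -6 + 22 = 16)
m = -432 (m = (0 + 16)*(-13 - 14) = 16*(-27) = -432)
(43*9)*m = (43*9)*(-432) = 387*(-432) = -167184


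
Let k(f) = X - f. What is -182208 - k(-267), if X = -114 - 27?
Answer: -182334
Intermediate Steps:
X = -141
k(f) = -141 - f
-182208 - k(-267) = -182208 - (-141 - 1*(-267)) = -182208 - (-141 + 267) = -182208 - 1*126 = -182208 - 126 = -182334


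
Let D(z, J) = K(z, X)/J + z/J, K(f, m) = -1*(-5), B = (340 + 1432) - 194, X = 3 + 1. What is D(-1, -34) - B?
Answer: -26828/17 ≈ -1578.1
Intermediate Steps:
X = 4
B = 1578 (B = 1772 - 194 = 1578)
K(f, m) = 5
D(z, J) = 5/J + z/J
D(-1, -34) - B = (5 - 1)/(-34) - 1*1578 = -1/34*4 - 1578 = -2/17 - 1578 = -26828/17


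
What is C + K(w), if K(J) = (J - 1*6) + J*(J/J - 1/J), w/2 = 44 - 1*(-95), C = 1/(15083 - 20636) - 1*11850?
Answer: -62754454/5553 ≈ -11301.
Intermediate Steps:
C = -65803051/5553 (C = 1/(-5553) - 11850 = -1/5553 - 11850 = -65803051/5553 ≈ -11850.)
w = 278 (w = 2*(44 - 1*(-95)) = 2*(44 + 95) = 2*139 = 278)
K(J) = -6 + J + J*(1 - 1/J) (K(J) = (J - 6) + J*(1 - 1/J) = (-6 + J) + J*(1 - 1/J) = -6 + J + J*(1 - 1/J))
C + K(w) = -65803051/5553 + (-7 + 2*278) = -65803051/5553 + (-7 + 556) = -65803051/5553 + 549 = -62754454/5553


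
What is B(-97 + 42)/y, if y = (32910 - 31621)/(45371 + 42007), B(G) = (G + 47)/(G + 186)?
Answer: -699024/168859 ≈ -4.1397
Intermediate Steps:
B(G) = (47 + G)/(186 + G)
y = 1289/87378 ≈ 0.014752
B(-97 + 42)/y = ((47 + (-97 + 42))/(186 + (-97 + 42)))/(1289/87378) = ((47 - 55)/(186 - 55))*(87378/1289) = (-8/131)*(87378/1289) = ((1/131)*(-8))*(87378/1289) = -8/131*87378/1289 = -699024/168859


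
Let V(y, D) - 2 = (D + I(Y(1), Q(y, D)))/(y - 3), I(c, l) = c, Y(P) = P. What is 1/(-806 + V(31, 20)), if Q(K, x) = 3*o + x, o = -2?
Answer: -4/3213 ≈ -0.0012449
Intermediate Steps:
Q(K, x) = -6 + x (Q(K, x) = 3*(-2) + x = -6 + x)
V(y, D) = 2 + (1 + D)/(-3 + y) (V(y, D) = 2 + (D + 1)/(y - 3) = 2 + (1 + D)/(-3 + y))
1/(-806 + V(31, 20)) = 1/(-806 + (-5 + 20 + 2*31)/(-3 + 31)) = 1/(-806 + (-5 + 20 + 62)/28) = 1/(-806 + (1/28)*77) = 1/(-806 + 11/4) = 1/(-3213/4) = -4/3213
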